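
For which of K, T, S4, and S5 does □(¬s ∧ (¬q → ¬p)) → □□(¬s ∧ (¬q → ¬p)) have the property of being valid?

S4, S5

S4-tableau for the negation ¬(□(¬s ∧ (¬q → ¬p)) → □□(¬s ∧ (¬q → ¬p))):
1. ¬(□(¬s ∧ (¬q → ¬p)) → □□(¬s ∧ (¬q → ¬p))), u
2. □(¬s ∧ (¬q → ¬p)), u
3. ¬□□(¬s ∧ (¬q → ¬p)), u
4. ¬s ∧ (¬q → ¬p), u
5. ¬s, u
6. ¬q → ¬p, u
7. ¬p, u
8. ¬□(¬s ∧ (¬q → ¬p)), v
9. ¬s ∧ (¬q → ¬p), v
10. ¬s, v
11. ¬q → ¬p, v
12. ¬p, v
13. ¬(¬s ∧ (¬q → ¬p)), w
14. ¬s ∧ (¬q → ¬p), w
15. ¬s, w
16. ¬q → ¬p, w
17. ¬(¬q → ¬p), w
18. ¬q, w
19. p, w
20. ¬p, w
Accessibility: uRu, uRv, uRw, vRv, vRw, wRw
Branch closes: p and ¬p both at w.
Every branch closes (one shown): valid in S4, hence also in S5 (every theorem of S4 is a theorem of S5).
T-tableau for the negation ¬(□(¬s ∧ (¬q → ¬p)) → □□(¬s ∧ (¬q → ¬p))):
1. ¬(□(¬s ∧ (¬q → ¬p)) → □□(¬s ∧ (¬q → ¬p))), u
2. □(¬s ∧ (¬q → ¬p)), u
3. ¬□□(¬s ∧ (¬q → ¬p)), u
4. ¬s ∧ (¬q → ¬p), u
5. ¬s, u
6. ¬q → ¬p, u
7. ¬p, u
8. ¬□(¬s ∧ (¬q → ¬p)), v
9. ¬s ∧ (¬q → ¬p), v
10. ¬s, v
11. ¬q → ¬p, v
12. ¬p, v
13. ¬(¬s ∧ (¬q → ¬p)), w
14. ¬(¬q → ¬p), w
15. ¬q, w
16. p, w
Accessibility: uRu, uRv, vRv, vRw, wRw
Complete open branch: countermodel on a T-frame, so not valid in T, nor in K (the same frame is also a K-frame).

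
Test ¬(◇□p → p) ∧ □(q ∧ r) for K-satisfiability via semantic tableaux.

1. ¬(◇□p → p) ∧ □(q ∧ r), w0
2. ¬(◇□p → p), w0   [∧-rule on 1]
3. □(q ∧ r), w0   [∧-rule on 1]
4. ◇□p, w0   [¬→-rule on 2]
5. ¬p, w0   [¬→-rule on 2]
6. □p, w1   [◇-rule on 4: fresh world w1, w0Rw1]
7. q ∧ r, w1   [□-rule on 3 via w0Rw1]
8. q, w1   [∧-rule on 7]
9. r, w1   [∧-rule on 7]
Accessibility: w0Rw1

Satisfiable (open branch found)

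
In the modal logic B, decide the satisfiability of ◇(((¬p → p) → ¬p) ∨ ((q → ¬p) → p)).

Satisfiable (open branch found)

1. ◇(((¬p → p) → ¬p) ∨ ((q → ¬p) → p)), w0
2. ((¬p → p) → ¬p) ∨ ((q → ¬p) → p), w1
3. (q → ¬p) → p, w1
4. p, w1
Accessibility: w0Rw0, w0Rw1, w1Rw0, w1Rw1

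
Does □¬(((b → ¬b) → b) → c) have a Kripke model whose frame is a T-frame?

Satisfiable (open branch found)

1. □¬(((b → ¬b) → b) → c), u
2. ¬(((b → ¬b) → b) → c), u
3. (b → ¬b) → b, u
4. ¬c, u
5. b, u
Accessibility: uRu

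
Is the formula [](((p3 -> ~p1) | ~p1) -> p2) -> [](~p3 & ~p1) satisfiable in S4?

1. [](((p3 -> ~p1) | ~p1) -> p2) -> [](~p3 & ~p1), u
2. [](~p3 & ~p1), u
3. ~p3 & ~p1, u
4. ~p3, u
5. ~p1, u
Accessibility: uRu

Satisfiable (open branch found)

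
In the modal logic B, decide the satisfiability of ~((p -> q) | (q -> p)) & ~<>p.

1. ~((p -> q) | (q -> p)) & ~<>p, w0
2. ~((p -> q) | (q -> p)), w0
3. ~<>p, w0
4. ~(p -> q), w0
5. ~(q -> p), w0
6. p, w0
7. ~q, w0
8. q, w0
9. ~p, w0
Accessibility: w0Rw0
Branch closes: q and ~q both at w0.
All branches of the tableau close; one closing branch shown above.

Unsatisfiable (every branch closes)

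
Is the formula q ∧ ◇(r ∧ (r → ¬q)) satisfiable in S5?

Satisfiable

1. q ∧ ◇(r ∧ (r → ¬q)), w0
2. q, w0
3. ◇(r ∧ (r → ¬q)), w0
4. r ∧ (r → ¬q), w1
5. r, w1
6. r → ¬q, w1
7. ¬q, w1
Accessibility: w0Rw0, w0Rw1, w1Rw0, w1Rw1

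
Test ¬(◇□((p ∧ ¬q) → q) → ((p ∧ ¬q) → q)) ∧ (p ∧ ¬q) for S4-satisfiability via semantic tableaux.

1. ¬(◇□((p ∧ ¬q) → q) → ((p ∧ ¬q) → q)) ∧ (p ∧ ¬q), w0
2. ¬(◇□((p ∧ ¬q) → q) → ((p ∧ ¬q) → q)), w0   [∧-rule on 1]
3. p ∧ ¬q, w0   [∧-rule on 1]
4. ◇□((p ∧ ¬q) → q), w0   [¬→-rule on 2]
5. ¬((p ∧ ¬q) → q), w0   [¬→-rule on 2]
6. p, w0   [∧-rule on 3]
7. ¬q, w0   [∧-rule on 3]
8. □((p ∧ ¬q) → q), w1   [◇-rule on 4: fresh world w1, w0Rw1]
9. (p ∧ ¬q) → q, w1   [□-rule on 8 via w1Rw1]
10. q, w1   [→-rule on 9 (branches; this branch)]
Accessibility: w0Rw0, w0Rw1, w1Rw1

Satisfiable (open branch found)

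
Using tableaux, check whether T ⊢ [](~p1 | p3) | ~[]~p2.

Tableau for the negation ~([](~p1 | p3) | ~[]~p2):
1. ~([](~p1 | p3) | ~[]~p2), w0
2. ~[](~p1 | p3), w0
3. []~p2, w0
4. ~p2, w0
5. ~(~p1 | p3), w1
6. p1, w1
7. ~p3, w1
8. ~p2, w1
Accessibility: w0Rw0, w0Rw1, w1Rw1
The negation has an open branch (countermodel exists).

Not valid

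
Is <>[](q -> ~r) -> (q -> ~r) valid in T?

Not valid

Tableau for the negation ~(<>[](q -> ~r) -> (q -> ~r)):
1. ~(<>[](q -> ~r) -> (q -> ~r)), 0
2. <>[](q -> ~r), 0
3. ~(q -> ~r), 0
4. q, 0
5. r, 0
6. [](q -> ~r), 1
7. q -> ~r, 1
8. ~r, 1
Accessibility: 0R0, 0R1, 1R1
The negation has an open branch (countermodel exists).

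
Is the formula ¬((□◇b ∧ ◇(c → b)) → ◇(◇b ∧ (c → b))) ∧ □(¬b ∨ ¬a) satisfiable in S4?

1. ¬((□◇b ∧ ◇(c → b)) → ◇(◇b ∧ (c → b))) ∧ □(¬b ∨ ¬a), w0
2. ¬((□◇b ∧ ◇(c → b)) → ◇(◇b ∧ (c → b))), w0
3. □(¬b ∨ ¬a), w0
4. □◇b ∧ ◇(c → b), w0
5. ¬◇(◇b ∧ (c → b)), w0
6. □◇b, w0
7. ◇(c → b), w0
8. ¬b ∨ ¬a, w0
9. ¬(◇b ∧ (c → b)), w0
10. ◇b, w0
11. ¬a, w0
12. ¬(c → b), w0
13. c, w0
14. ¬b, w0
15. c → b, w1
16. ¬b ∨ ¬a, w1
17. ¬(◇b ∧ (c → b)), w1
18. ◇b, w1
19. ¬c, w1
20. ¬a, w1
21. ¬◇b, w1
22. ¬b, w1
23. b, w2
24. ¬b ∨ ¬a, w2
25. ¬(◇b ∧ (c → b)), w2
26. ◇b, w2
27. ¬a, w2
28. ¬(c → b), w2
29. c, w2
30. ¬b, w2
Accessibility: w0Rw0, w0Rw1, w0Rw2, w1Rw1, w2Rw2
Branch closes: b and ¬b both at w2.
(One branch shown.) All branches close.

Unsatisfiable (every branch closes)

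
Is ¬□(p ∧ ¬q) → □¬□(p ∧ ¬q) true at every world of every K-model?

Tableau for the negation ¬(¬□(p ∧ ¬q) → □¬□(p ∧ ¬q)):
1. ¬(¬□(p ∧ ¬q) → □¬□(p ∧ ¬q)), u
2. ¬□(p ∧ ¬q), u   [¬→-rule on 1]
3. ¬□¬□(p ∧ ¬q), u   [¬→-rule on 1]
4. ¬(p ∧ ¬q), v   [¬□-rule on 2: fresh world v, uRv]
5. q, v   [¬∧-rule on 4 (branches; this branch)]
6. □(p ∧ ¬q), w   [¬□-rule on 3: fresh world w, uRw]
Accessibility: uRv, uRw
The negation has an open branch (countermodel exists).

Not valid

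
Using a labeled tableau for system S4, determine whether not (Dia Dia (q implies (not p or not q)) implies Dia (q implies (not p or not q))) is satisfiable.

Unsatisfiable

1. not (Dia Dia (q implies (not p or not q)) implies Dia (q implies (not p or not q))), u
2. Dia Dia (q implies (not p or not q)), u
3. not Dia (q implies (not p or not q)), u
4. not (q implies (not p or not q)), u
5. q, u
6. not (not p or not q), u
7. p, u
8. Dia (q implies (not p or not q)), v
9. not (q implies (not p or not q)), v
10. q, v
11. not (not p or not q), v
12. p, v
13. q implies (not p or not q), w
14. not (q implies (not p or not q)), w
15. q, w
16. not (not p or not q), w
17. p, w
18. not p or not q, w
19. not q, w
Accessibility: uRu, uRv, uRw, vRv, vRw, wRw
Branch closes: q and not q both at w.
All branches of the tableau close; one closing branch shown above.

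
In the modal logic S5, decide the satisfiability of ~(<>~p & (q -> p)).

Satisfiable

1. ~(<>~p & (q -> p)), u
2. ~(q -> p), u   [~&-rule on 1 (branches; this branch)]
3. q, u   [~->-rule on 2]
4. ~p, u   [~->-rule on 2]
Accessibility: uRu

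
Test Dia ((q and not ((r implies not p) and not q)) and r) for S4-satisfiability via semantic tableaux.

Satisfiable (open branch found)

1. Dia ((q and not ((r implies not p) and not q)) and r), w0
2. (q and not ((r implies not p) and not q)) and r, w1
3. q and not ((r implies not p) and not q), w1
4. r, w1
5. q, w1
6. not ((r implies not p) and not q), w1
Accessibility: w0Rw0, w0Rw1, w1Rw1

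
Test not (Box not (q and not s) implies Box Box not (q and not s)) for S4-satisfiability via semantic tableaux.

1. not (Box not (q and not s) implies Box Box not (q and not s)), w0
2. Box not (q and not s), w0
3. not Box Box not (q and not s), w0
4. not (q and not s), w0
5. s, w0
6. not Box not (q and not s), w1
7. not (q and not s), w1
8. s, w1
9. q and not s, w2
10. q, w2
11. not s, w2
12. not (q and not s), w2
13. s, w2
Accessibility: w0Rw0, w0Rw1, w0Rw2, w1Rw1, w1Rw2, w2Rw2
Branch closes: s and not s both at w2.
Every branch closes; the branch above is one of them.

No, unsatisfiable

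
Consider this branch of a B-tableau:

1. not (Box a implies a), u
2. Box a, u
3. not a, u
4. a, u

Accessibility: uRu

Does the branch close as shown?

Both a and not a appear at u.

Yes, closed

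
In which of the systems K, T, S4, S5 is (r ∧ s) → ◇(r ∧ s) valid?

T-tableau for the negation ¬((r ∧ s) → ◇(r ∧ s)):
1. ¬((r ∧ s) → ◇(r ∧ s)), 0
2. r ∧ s, 0
3. ¬◇(r ∧ s), 0
4. r, 0
5. s, 0
6. ¬(r ∧ s), 0
7. ¬s, 0
Accessibility: 0R0
Branch closes: s and ¬s both at 0.
Every branch closes (one shown): valid in T, hence also in S4, S5 (every theorem of T is a theorem of S4 and S5).
K-tableau for the negation ¬((r ∧ s) → ◇(r ∧ s)):
1. ¬((r ∧ s) → ◇(r ∧ s)), 0
2. r ∧ s, 0
3. ¬◇(r ∧ s), 0
4. r, 0
5. s, 0
Complete open branch: countermodel on a K-frame, so not valid in K.

T, S4, S5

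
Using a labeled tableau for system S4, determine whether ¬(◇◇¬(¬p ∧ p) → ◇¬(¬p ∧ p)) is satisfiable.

1. ¬(◇◇¬(¬p ∧ p) → ◇¬(¬p ∧ p)), u
2. ◇◇¬(¬p ∧ p), u
3. ¬◇¬(¬p ∧ p), u
4. ¬p ∧ p, u
5. ¬p, u
6. p, u
Accessibility: uRu
Branch closes: p and ¬p both at u.
Every branch closes; the branch above is one of them.

Unsatisfiable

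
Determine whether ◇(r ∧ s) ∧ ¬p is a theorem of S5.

Tableau for the negation ¬(◇(r ∧ s) ∧ ¬p):
1. ¬(◇(r ∧ s) ∧ ¬p), 0
2. p, 0   [¬∧-rule on 1 (branches; this branch)]
Accessibility: 0R0
The negation has an open branch (countermodel exists).

Not valid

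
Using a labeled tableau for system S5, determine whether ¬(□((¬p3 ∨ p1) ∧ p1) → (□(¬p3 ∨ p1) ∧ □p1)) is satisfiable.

Unsatisfiable (every branch closes)

1. ¬(□((¬p3 ∨ p1) ∧ p1) → (□(¬p3 ∨ p1) ∧ □p1)), 0
2. □((¬p3 ∨ p1) ∧ p1), 0
3. ¬(□(¬p3 ∨ p1) ∧ □p1), 0
4. (¬p3 ∨ p1) ∧ p1, 0
5. ¬p3 ∨ p1, 0
6. p1, 0
7. ¬□(¬p3 ∨ p1), 0
8. ¬(¬p3 ∨ p1), 1
9. p3, 1
10. ¬p1, 1
11. (¬p3 ∨ p1) ∧ p1, 1
12. ¬p3 ∨ p1, 1
13. p1, 1
Accessibility: 0R0, 0R1, 1R0, 1R1
Branch closes: p1 and ¬p1 both at 1.
All branches of the tableau close; one closing branch shown above.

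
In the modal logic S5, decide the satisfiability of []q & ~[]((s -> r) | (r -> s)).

1. []q & ~[]((s -> r) | (r -> s)), u
2. []q, u   [&-rule on 1]
3. ~[]((s -> r) | (r -> s)), u   [&-rule on 1]
4. q, u   [[]-rule on 2 via uRu]
5. ~((s -> r) | (r -> s)), v   [~[]-rule on 3: fresh world v, uRv]
6. ~(s -> r), v   [~|-rule on 5]
7. ~(r -> s), v   [~|-rule on 5]
8. s, v   [~->-rule on 6]
9. ~r, v   [~->-rule on 6]
10. r, v   [~->-rule on 7]
11. ~s, v   [~->-rule on 7]
Accessibility: uRu, uRv, vRu, vRv
Branch closes: r and ~r both at v.
Every branch closes; the branch above is one of them.

Unsatisfiable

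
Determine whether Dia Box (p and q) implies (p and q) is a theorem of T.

Not valid

Tableau for the negation not (Dia Box (p and q) implies (p and q)):
1. not (Dia Box (p and q) implies (p and q)), 0
2. Dia Box (p and q), 0   [neg-implies-rule on 1]
3. not (p and q), 0   [neg-implies-rule on 1]
4. not q, 0   [neg-and-rule on 3 (branches; this branch)]
5. Box (p and q), 1   [Dia-rule on 2: fresh world 1, 0R1]
6. p and q, 1   [Box-rule on 5 via 1R1]
7. p, 1   [and-rule on 6]
8. q, 1   [and-rule on 6]
Accessibility: 0R0, 0R1, 1R1
The negation has an open branch (countermodel exists).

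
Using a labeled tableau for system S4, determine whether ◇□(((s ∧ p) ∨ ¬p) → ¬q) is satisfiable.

1. ◇□(((s ∧ p) ∨ ¬p) → ¬q), u
2. □(((s ∧ p) ∨ ¬p) → ¬q), v
3. ((s ∧ p) ∨ ¬p) → ¬q, v
4. ¬q, v
Accessibility: uRu, uRv, vRv

Yes, satisfiable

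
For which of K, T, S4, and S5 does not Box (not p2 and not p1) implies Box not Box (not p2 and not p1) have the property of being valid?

S4-tableau for the negation not (not Box (not p2 and not p1) implies Box not Box (not p2 and not p1)):
1. not (not Box (not p2 and not p1) implies Box not Box (not p2 and not p1)), 0
2. not Box (not p2 and not p1), 0
3. not Box not Box (not p2 and not p1), 0
4. not (not p2 and not p1), 1
5. p1, 1
6. Box (not p2 and not p1), 2
7. not p2 and not p1, 2
8. not p2, 2
9. not p1, 2
Accessibility: 0R0, 0R1, 0R2, 1R1, 2R2
Complete open branch: countermodel on an S4-frame, so not valid in S4, nor in K, T (the same frame is also a K-frame and a T-frame).
S5-tableau for the negation not (not Box (not p2 and not p1) implies Box not Box (not p2 and not p1)):
1. not (not Box (not p2 and not p1) implies Box not Box (not p2 and not p1)), 0
2. not Box (not p2 and not p1), 0
3. not Box not Box (not p2 and not p1), 0
4. not (not p2 and not p1), 1
5. p1, 1
6. Box (not p2 and not p1), 2
7. not p2 and not p1, 0
8. not p2, 0
9. not p1, 0
10. not p2 and not p1, 1
11. not p2, 1
12. not p1, 1
Accessibility: 0R0, 0R1, 0R2, 1R0, 1R1, 1R2, 2R0, 2R1, 2R2
Branch closes: p1 and not p1 both at 1.
Every branch closes (one shown): valid in S5.

S5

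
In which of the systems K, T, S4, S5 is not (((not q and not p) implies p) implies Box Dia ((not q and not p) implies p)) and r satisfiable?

S5-tableau for the formula:
1. not (((not q and not p) implies p) implies Box Dia ((not q and not p) implies p)) and r, 0
2. not (((not q and not p) implies p) implies Box Dia ((not q and not p) implies p)), 0
3. r, 0
4. (not q and not p) implies p, 0
5. not Box Dia ((not q and not p) implies p), 0
6. not (not q and not p), 0
7. q, 0
8. not Dia ((not q and not p) implies p), 1
9. not ((not q and not p) implies p), 0
10. not q and not p, 0
11. not p, 0
12. not q, 0
Accessibility: 0R0, 0R1, 1R0, 1R1
Branch closes: q and not q both at 0.
Every branch closes (one shown): unsatisfiable in S5.
S4-tableau for the formula:
1. not (((not q and not p) implies p) implies Box Dia ((not q and not p) implies p)) and r, 0
2. not (((not q and not p) implies p) implies Box Dia ((not q and not p) implies p)), 0
3. r, 0
4. (not q and not p) implies p, 0
5. not Box Dia ((not q and not p) implies p), 0
6. p, 0
7. not Dia ((not q and not p) implies p), 1
8. not ((not q and not p) implies p), 1
9. not q and not p, 1
10. not p, 1
11. not q, 1
Accessibility: 0R0, 0R1, 1R1
Complete open branch: satisfiable in S4, hence also in K, T (this S4-model is also a K-model and a T-model).

K, T, S4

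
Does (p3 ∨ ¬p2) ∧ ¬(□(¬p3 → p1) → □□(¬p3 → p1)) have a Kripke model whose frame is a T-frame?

1. (p3 ∨ ¬p2) ∧ ¬(□(¬p3 → p1) → □□(¬p3 → p1)), 0
2. p3 ∨ ¬p2, 0   [∧-rule on 1]
3. ¬(□(¬p3 → p1) → □□(¬p3 → p1)), 0   [∧-rule on 1]
4. □(¬p3 → p1), 0   [¬→-rule on 3]
5. ¬□□(¬p3 → p1), 0   [¬→-rule on 3]
6. ¬p3 → p1, 0   [□-rule on 4 via 0R0]
7. ¬p2, 0   [∨-rule on 2 (branches; this branch)]
8. p1, 0   [→-rule on 6 (branches; this branch)]
9. ¬□(¬p3 → p1), 1   [¬□-rule on 5: fresh world 1, 0R1]
10. ¬p3 → p1, 1   [□-rule on 4 via 0R1]
11. p1, 1   [→-rule on 10 (branches; this branch)]
12. ¬(¬p3 → p1), 2   [¬□-rule on 9: fresh world 2, 1R2]
13. ¬p3, 2   [¬→-rule on 12]
14. ¬p1, 2   [¬→-rule on 12]
Accessibility: 0R0, 0R1, 1R1, 1R2, 2R2

Satisfiable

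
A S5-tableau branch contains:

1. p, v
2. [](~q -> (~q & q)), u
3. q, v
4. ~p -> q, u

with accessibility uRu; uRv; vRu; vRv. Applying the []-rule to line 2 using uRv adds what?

~q -> (~q & q), v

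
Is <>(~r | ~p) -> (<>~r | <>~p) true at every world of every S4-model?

Tableau for the negation ~(<>(~r | ~p) -> (<>~r | <>~p)):
1. ~(<>(~r | ~p) -> (<>~r | <>~p)), 0
2. <>(~r | ~p), 0
3. ~(<>~r | <>~p), 0
4. ~<>~r, 0
5. ~<>~p, 0
6. r, 0
7. p, 0
8. ~r | ~p, 1
9. r, 1
10. p, 1
11. ~p, 1
Accessibility: 0R0, 0R1, 1R1
Branch closes: p and ~p both at 1.
All branches of the negation close; one closing branch shown above.

Valid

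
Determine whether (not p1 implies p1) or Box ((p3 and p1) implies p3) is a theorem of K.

Yes, valid

Tableau for the negation not ((not p1 implies p1) or Box ((p3 and p1) implies p3)):
1. not ((not p1 implies p1) or Box ((p3 and p1) implies p3)), w0
2. not (not p1 implies p1), w0
3. not Box ((p3 and p1) implies p3), w0
4. not p1, w0
5. not ((p3 and p1) implies p3), w1
6. p3 and p1, w1
7. not p3, w1
8. p3, w1
9. p1, w1
Accessibility: w0Rw1
Branch closes: p3 and not p3 both at w1.
Every branch of the negation's tableau closes; the branch above is one of them.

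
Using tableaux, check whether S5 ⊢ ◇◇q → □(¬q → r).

Tableau for the negation ¬(◇◇q → □(¬q → r)):
1. ¬(◇◇q → □(¬q → r)), u
2. ◇◇q, u
3. ¬□(¬q → r), u
4. ◇q, v
5. ¬(¬q → r), w
6. ¬q, w
7. ¬r, w
8. q, x
Accessibility: uRu, uRv, uRw, uRx, vRu, vRv, vRw, vRx, wRu, wRv, wRw, wRx, xRu, xRv, xRw, xRx
The negation has an open branch (countermodel exists).

Not valid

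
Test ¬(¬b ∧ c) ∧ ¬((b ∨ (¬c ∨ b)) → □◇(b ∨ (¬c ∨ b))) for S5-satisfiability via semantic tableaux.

1. ¬(¬b ∧ c) ∧ ¬((b ∨ (¬c ∨ b)) → □◇(b ∨ (¬c ∨ b))), w0
2. ¬(¬b ∧ c), w0   [∧-rule on 1]
3. ¬((b ∨ (¬c ∨ b)) → □◇(b ∨ (¬c ∨ b))), w0   [∧-rule on 1]
4. b ∨ (¬c ∨ b), w0   [¬→-rule on 3]
5. ¬□◇(b ∨ (¬c ∨ b)), w0   [¬→-rule on 3]
6. ¬c, w0   [¬∧-rule on 2 (branches; this branch)]
7. ¬c ∨ b, w0   [∨-rule on 4 (branches; this branch)]
8. ¬◇(b ∨ (¬c ∨ b)), w1   [¬□-rule on 5: fresh world w1, w0Rw1]
9. ¬(b ∨ (¬c ∨ b)), w0   [¬◇-rule on 8 via w1Rw0]
10. ¬b, w0   [¬∨-rule on 9]
11. ¬(¬c ∨ b), w0   [¬∨-rule on 9]
12. c, w0   [¬∨-rule on 11]
Accessibility: w0Rw0, w0Rw1, w1Rw0, w1Rw1
Branch closes: c and ¬c both at w0.
(One branch shown.) All branches close.

Unsatisfiable (every branch closes)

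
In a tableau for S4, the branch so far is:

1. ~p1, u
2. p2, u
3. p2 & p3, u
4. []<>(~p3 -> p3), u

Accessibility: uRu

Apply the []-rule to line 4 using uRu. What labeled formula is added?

<>(~p3 -> p3), u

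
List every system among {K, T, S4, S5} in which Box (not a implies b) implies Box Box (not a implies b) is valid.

T-tableau for the negation not (Box (not a implies b) implies Box Box (not a implies b)):
1. not (Box (not a implies b) implies Box Box (not a implies b)), u
2. Box (not a implies b), u
3. not Box Box (not a implies b), u
4. not a implies b, u
5. b, u
6. not Box (not a implies b), v
7. not a implies b, v
8. b, v
9. not (not a implies b), w
10. not a, w
11. not b, w
Accessibility: uRu, uRv, vRv, vRw, wRw
Complete open branch: countermodel on a T-frame, so not valid in T, nor in K (the same frame is also a K-frame).
S4-tableau for the negation not (Box (not a implies b) implies Box Box (not a implies b)):
1. not (Box (not a implies b) implies Box Box (not a implies b)), u
2. Box (not a implies b), u
3. not Box Box (not a implies b), u
4. not a implies b, u
5. b, u
6. not Box (not a implies b), v
7. not a implies b, v
8. b, v
9. not (not a implies b), w
10. not a, w
11. not b, w
12. not a implies b, w
13. b, w
Accessibility: uRu, uRv, uRw, vRv, vRw, wRw
Branch closes: b and not b both at w.
Every branch closes (one shown): valid in S4, hence also in S5 (every theorem of S4 is a theorem of S5).

S4, S5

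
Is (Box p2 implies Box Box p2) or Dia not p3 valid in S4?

Valid

Tableau for the negation not ((Box p2 implies Box Box p2) or Dia not p3):
1. not ((Box p2 implies Box Box p2) or Dia not p3), w0
2. not (Box p2 implies Box Box p2), w0   [neg-or-rule on 1]
3. not Dia not p3, w0   [neg-or-rule on 1]
4. Box p2, w0   [neg-implies-rule on 2]
5. not Box Box p2, w0   [neg-implies-rule on 2]
6. p3, w0   [neg-Dia-rule on 3 via w0Rw0]
7. p2, w0   [Box-rule on 4 via w0Rw0]
8. not Box p2, w1   [neg-Box-rule on 5: fresh world w1, w0Rw1]
9. p3, w1   [neg-Dia-rule on 3 via w0Rw1]
10. p2, w1   [Box-rule on 4 via w0Rw1]
11. not p2, w2   [neg-Box-rule on 8: fresh world w2, w1Rw2]
12. p3, w2   [neg-Dia-rule on 3 via w0Rw2]
13. p2, w2   [Box-rule on 4 via w0Rw2]
Accessibility: w0Rw0, w0Rw1, w0Rw2, w1Rw1, w1Rw2, w2Rw2
Branch closes: p2 and not p2 both at w2.
Every branch of the negation's tableau closes; the branch above is one of them.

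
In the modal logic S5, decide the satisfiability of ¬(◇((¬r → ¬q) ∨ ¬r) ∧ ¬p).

Yes, satisfiable

1. ¬(◇((¬r → ¬q) ∨ ¬r) ∧ ¬p), 0
2. p, 0   [¬∧-rule on 1 (branches; this branch)]
Accessibility: 0R0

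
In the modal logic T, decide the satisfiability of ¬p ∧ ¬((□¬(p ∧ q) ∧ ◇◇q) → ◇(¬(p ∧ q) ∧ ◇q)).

1. ¬p ∧ ¬((□¬(p ∧ q) ∧ ◇◇q) → ◇(¬(p ∧ q) ∧ ◇q)), 0
2. ¬p, 0
3. ¬((□¬(p ∧ q) ∧ ◇◇q) → ◇(¬(p ∧ q) ∧ ◇q)), 0
4. □¬(p ∧ q) ∧ ◇◇q, 0
5. ¬◇(¬(p ∧ q) ∧ ◇q), 0
6. □¬(p ∧ q), 0
7. ◇◇q, 0
8. ¬(¬(p ∧ q) ∧ ◇q), 0
9. ¬(p ∧ q), 0
10. ¬◇q, 0
11. ¬q, 0
12. ◇q, 1
13. ¬(¬(p ∧ q) ∧ ◇q), 1
14. ¬(p ∧ q), 1
15. ¬q, 1
16. ¬◇q, 1
17. q, 2
18. ¬q, 2
Accessibility: 0R0, 0R1, 1R1, 1R2, 2R2
Branch closes: q and ¬q both at 2.
All branches of the tableau close; one closing branch shown above.

Unsatisfiable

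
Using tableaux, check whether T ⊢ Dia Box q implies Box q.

No, not valid

Tableau for the negation not (Dia Box q implies Box q):
1. not (Dia Box q implies Box q), w0
2. Dia Box q, w0
3. not Box q, w0
4. Box q, w1
5. q, w1
6. not q, w2
Accessibility: w0Rw0, w0Rw1, w0Rw2, w1Rw1, w2Rw2
The negation has an open branch (countermodel exists).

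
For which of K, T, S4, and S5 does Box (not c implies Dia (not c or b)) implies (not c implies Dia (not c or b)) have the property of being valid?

K-tableau for the negation not (Box (not c implies Dia (not c or b)) implies (not c implies Dia (not c or b))):
1. not (Box (not c implies Dia (not c or b)) implies (not c implies Dia (not c or b))), 0
2. Box (not c implies Dia (not c or b)), 0   [neg-implies-rule on 1]
3. not (not c implies Dia (not c or b)), 0   [neg-implies-rule on 1]
4. not c, 0   [neg-implies-rule on 3]
5. not Dia (not c or b), 0   [neg-implies-rule on 3]
Complete open branch: countermodel on a K-frame, so not valid in K.
T-tableau for the negation not (Box (not c implies Dia (not c or b)) implies (not c implies Dia (not c or b))):
1. not (Box (not c implies Dia (not c or b)) implies (not c implies Dia (not c or b))), 0
2. Box (not c implies Dia (not c or b)), 0   [neg-implies-rule on 1]
3. not (not c implies Dia (not c or b)), 0   [neg-implies-rule on 1]
4. not c, 0   [neg-implies-rule on 3]
5. not Dia (not c or b), 0   [neg-implies-rule on 3]
6. not c implies Dia (not c or b), 0   [Box-rule on 2 via 0R0]
7. not (not c or b), 0   [neg-Dia-rule on 5 via 0R0]
8. c, 0   [neg-or-rule on 7]
9. not b, 0   [neg-or-rule on 7]
Accessibility: 0R0
Branch closes: c and not c both at 0.
Every branch closes (one shown): valid in T, hence also in S4, S5 (every theorem of T is a theorem of S4 and S5).

T, S4, S5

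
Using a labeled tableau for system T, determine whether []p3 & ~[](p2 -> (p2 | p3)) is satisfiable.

1. []p3 & ~[](p2 -> (p2 | p3)), 0
2. []p3, 0
3. ~[](p2 -> (p2 | p3)), 0
4. p3, 0
5. ~(p2 -> (p2 | p3)), 1
6. p2, 1
7. ~(p2 | p3), 1
8. ~p2, 1
9. ~p3, 1
Accessibility: 0R0, 0R1, 1R1
Branch closes: p2 and ~p2 both at 1.
Every branch closes; the branch above is one of them.

Unsatisfiable (every branch closes)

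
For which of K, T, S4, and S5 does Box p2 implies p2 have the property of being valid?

T, S4, S5

T-tableau for the negation not (Box p2 implies p2):
1. not (Box p2 implies p2), w0
2. Box p2, w0   [neg-implies-rule on 1]
3. not p2, w0   [neg-implies-rule on 1]
4. p2, w0   [Box-rule on 2 via w0Rw0]
Accessibility: w0Rw0
Branch closes: p2 and not p2 both at w0.
Every branch closes (one shown): valid in T, hence also in S4, S5 (every theorem of T is a theorem of S4 and S5).
K-tableau for the negation not (Box p2 implies p2):
1. not (Box p2 implies p2), w0
2. Box p2, w0   [neg-implies-rule on 1]
3. not p2, w0   [neg-implies-rule on 1]
Complete open branch: countermodel on a K-frame, so not valid in K.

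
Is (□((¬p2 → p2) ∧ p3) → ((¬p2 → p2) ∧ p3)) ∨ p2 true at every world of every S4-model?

Yes, valid

Tableau for the negation ¬((□((¬p2 → p2) ∧ p3) → ((¬p2 → p2) ∧ p3)) ∨ p2):
1. ¬((□((¬p2 → p2) ∧ p3) → ((¬p2 → p2) ∧ p3)) ∨ p2), 0
2. ¬(□((¬p2 → p2) ∧ p3) → ((¬p2 → p2) ∧ p3)), 0   [¬∨-rule on 1]
3. ¬p2, 0   [¬∨-rule on 1]
4. □((¬p2 → p2) ∧ p3), 0   [¬→-rule on 2]
5. ¬((¬p2 → p2) ∧ p3), 0   [¬→-rule on 2]
6. (¬p2 → p2) ∧ p3, 0   [□-rule on 4 via 0R0]
7. ¬p2 → p2, 0   [∧-rule on 6]
8. p3, 0   [∧-rule on 6]
9. ¬(¬p2 → p2), 0   [¬∧-rule on 5 (branches; this branch)]
10. p2, 0   [→-rule on 7 (branches; this branch)]
Accessibility: 0R0
Branch closes: p2 and ¬p2 both at 0.
All branches of the negation close; one closing branch shown above.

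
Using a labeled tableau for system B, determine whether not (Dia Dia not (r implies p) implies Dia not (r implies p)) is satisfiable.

Satisfiable (open branch found)

1. not (Dia Dia not (r implies p) implies Dia not (r implies p)), w0
2. Dia Dia not (r implies p), w0
3. not Dia not (r implies p), w0
4. r implies p, w0
5. p, w0
6. Dia not (r implies p), w1
7. r implies p, w1
8. p, w1
9. not (r implies p), w2
10. r, w2
11. not p, w2
Accessibility: w0Rw0, w0Rw1, w1Rw0, w1Rw1, w1Rw2, w2Rw1, w2Rw2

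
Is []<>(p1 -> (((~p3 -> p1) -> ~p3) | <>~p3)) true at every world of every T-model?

Tableau for the negation ~[]<>(p1 -> (((~p3 -> p1) -> ~p3) | <>~p3)):
1. ~[]<>(p1 -> (((~p3 -> p1) -> ~p3) | <>~p3)), u
2. ~<>(p1 -> (((~p3 -> p1) -> ~p3) | <>~p3)), v   [~[]-rule on 1: fresh world v, uRv]
3. ~(p1 -> (((~p3 -> p1) -> ~p3) | <>~p3)), v   [~<>-rule on 2 via vRv]
4. p1, v   [~->-rule on 3]
5. ~(((~p3 -> p1) -> ~p3) | <>~p3), v   [~->-rule on 3]
6. ~((~p3 -> p1) -> ~p3), v   [~|-rule on 5]
7. ~<>~p3, v   [~|-rule on 5]
8. ~p3 -> p1, v   [~->-rule on 6]
9. p3, v   [~->-rule on 6]
Accessibility: uRu, uRv, vRv
The negation has an open branch (countermodel exists).

No, not valid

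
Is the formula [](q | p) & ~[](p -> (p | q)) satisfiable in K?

1. [](q | p) & ~[](p -> (p | q)), w0
2. [](q | p), w0
3. ~[](p -> (p | q)), w0
4. ~(p -> (p | q)), w1
5. p, w1
6. ~(p | q), w1
7. ~p, w1
8. ~q, w1
Accessibility: w0Rw1
Branch closes: p and ~p both at w1.
(One branch shown.) All branches close.

Unsatisfiable (every branch closes)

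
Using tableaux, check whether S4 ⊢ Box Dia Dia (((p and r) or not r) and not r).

No, not valid

Tableau for the negation not Box Dia Dia (((p and r) or not r) and not r):
1. not Box Dia Dia (((p and r) or not r) and not r), 0
2. not Dia Dia (((p and r) or not r) and not r), 1
3. not Dia (((p and r) or not r) and not r), 1
4. not (((p and r) or not r) and not r), 1
5. r, 1
Accessibility: 0R0, 0R1, 1R1
The negation has an open branch (countermodel exists).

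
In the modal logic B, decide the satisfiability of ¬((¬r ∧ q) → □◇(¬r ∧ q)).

1. ¬((¬r ∧ q) → □◇(¬r ∧ q)), u
2. ¬r ∧ q, u
3. ¬□◇(¬r ∧ q), u
4. ¬r, u
5. q, u
6. ¬◇(¬r ∧ q), v
7. ¬(¬r ∧ q), u
8. ¬(¬r ∧ q), v
9. ¬q, u
Accessibility: uRu, uRv, vRu, vRv
Branch closes: q and ¬q both at u.
All branches of the tableau close; one closing branch shown above.

Unsatisfiable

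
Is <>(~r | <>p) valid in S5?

Tableau for the negation ~<>(~r | <>p):
1. ~<>(~r | <>p), u
2. ~(~r | <>p), u
3. r, u
4. ~<>p, u
5. ~p, u
Accessibility: uRu
The negation has an open branch (countermodel exists).

Invalid (countermodel exists)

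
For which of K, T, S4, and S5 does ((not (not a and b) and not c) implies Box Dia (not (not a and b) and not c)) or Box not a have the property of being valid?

S5

S4-tableau for the negation not (((not (not a and b) and not c) implies Box Dia (not (not a and b) and not c)) or Box not a):
1. not (((not (not a and b) and not c) implies Box Dia (not (not a and b) and not c)) or Box not a), 0
2. not ((not (not a and b) and not c) implies Box Dia (not (not a and b) and not c)), 0
3. not Box not a, 0
4. not (not a and b) and not c, 0
5. not Box Dia (not (not a and b) and not c), 0
6. not (not a and b), 0
7. not c, 0
8. not b, 0
9. a, 1
10. not Dia (not (not a and b) and not c), 2
11. not (not (not a and b) and not c), 2
12. c, 2
Accessibility: 0R0, 0R1, 0R2, 1R1, 2R2
Complete open branch: countermodel on an S4-frame, so not valid in S4, nor in K, T (the same frame is also a K-frame and a T-frame).
S5-tableau for the negation not (((not (not a and b) and not c) implies Box Dia (not (not a and b) and not c)) or Box not a):
1. not (((not (not a and b) and not c) implies Box Dia (not (not a and b) and not c)) or Box not a), 0
2. not ((not (not a and b) and not c) implies Box Dia (not (not a and b) and not c)), 0
3. not Box not a, 0
4. not (not a and b) and not c, 0
5. not Box Dia (not (not a and b) and not c), 0
6. not (not a and b), 0
7. not c, 0
8. not b, 0
9. a, 1
10. not Dia (not (not a and b) and not c), 2
11. not (not (not a and b) and not c), 0
12. not (not (not a and b) and not c), 1
13. not (not (not a and b) and not c), 2
14. not a and b, 0
15. not a, 0
16. b, 0
Accessibility: 0R0, 0R1, 0R2, 1R0, 1R1, 1R2, 2R0, 2R1, 2R2
Branch closes: b and not b both at 0.
Every branch closes (one shown): valid in S5.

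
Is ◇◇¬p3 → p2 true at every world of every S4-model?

Not valid

Tableau for the negation ¬(◇◇¬p3 → p2):
1. ¬(◇◇¬p3 → p2), 0
2. ◇◇¬p3, 0
3. ¬p2, 0
4. ◇¬p3, 1
5. ¬p3, 2
Accessibility: 0R0, 0R1, 0R2, 1R1, 1R2, 2R2
The negation has an open branch (countermodel exists).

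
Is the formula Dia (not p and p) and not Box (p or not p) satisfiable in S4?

Unsatisfiable

1. Dia (not p and p) and not Box (p or not p), u
2. Dia (not p and p), u
3. not Box (p or not p), u
4. not p and p, v
5. not p, v
6. p, v
Accessibility: uRu, uRv, vRv
Branch closes: p and not p both at v.
All branches of the tableau close; one closing branch shown above.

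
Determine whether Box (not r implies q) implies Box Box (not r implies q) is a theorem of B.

Tableau for the negation not (Box (not r implies q) implies Box Box (not r implies q)):
1. not (Box (not r implies q) implies Box Box (not r implies q)), u
2. Box (not r implies q), u
3. not Box Box (not r implies q), u
4. not r implies q, u
5. q, u
6. not Box (not r implies q), v
7. not r implies q, v
8. q, v
9. not (not r implies q), w
10. not r, w
11. not q, w
Accessibility: uRu, uRv, vRu, vRv, vRw, wRv, wRw
The negation has an open branch (countermodel exists).

Not valid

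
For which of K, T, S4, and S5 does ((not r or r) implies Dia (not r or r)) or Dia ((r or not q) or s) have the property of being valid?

T, S4, S5

T-tableau for the negation not (((not r or r) implies Dia (not r or r)) or Dia ((r or not q) or s)):
1. not (((not r or r) implies Dia (not r or r)) or Dia ((r or not q) or s)), w0
2. not ((not r or r) implies Dia (not r or r)), w0
3. not Dia ((r or not q) or s), w0
4. not r or r, w0
5. not Dia (not r or r), w0
6. not ((r or not q) or s), w0
7. not (r or not q), w0
8. not s, w0
9. not r, w0
10. q, w0
11. not (not r or r), w0
12. r, w0
Accessibility: w0Rw0
Branch closes: r and not r both at w0.
Every branch closes (one shown): valid in T, hence also in S4, S5 (every theorem of T is a theorem of S4 and S5).
K-tableau for the negation not (((not r or r) implies Dia (not r or r)) or Dia ((r or not q) or s)):
1. not (((not r or r) implies Dia (not r or r)) or Dia ((r or not q) or s)), w0
2. not ((not r or r) implies Dia (not r or r)), w0
3. not Dia ((r or not q) or s), w0
4. not r or r, w0
5. not Dia (not r or r), w0
6. r, w0
Complete open branch: countermodel on a K-frame, so not valid in K.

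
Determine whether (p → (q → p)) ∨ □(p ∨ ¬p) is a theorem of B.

Tableau for the negation ¬((p → (q → p)) ∨ □(p ∨ ¬p)):
1. ¬((p → (q → p)) ∨ □(p ∨ ¬p)), w0
2. ¬(p → (q → p)), w0
3. ¬□(p ∨ ¬p), w0
4. p, w0
5. ¬(q → p), w0
6. q, w0
7. ¬p, w0
Accessibility: w0Rw0
Branch closes: p and ¬p both at w0.
Every branch of the negation's tableau closes; the branch above is one of them.

Yes, valid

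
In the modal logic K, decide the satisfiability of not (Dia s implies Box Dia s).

1. not (Dia s implies Box Dia s), 0
2. Dia s, 0
3. not Box Dia s, 0
4. s, 1
5. not Dia s, 2
Accessibility: 0R1, 0R2

Satisfiable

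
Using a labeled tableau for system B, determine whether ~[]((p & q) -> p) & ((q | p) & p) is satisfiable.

1. ~[]((p & q) -> p) & ((q | p) & p), u
2. ~[]((p & q) -> p), u
3. (q | p) & p, u
4. q | p, u
5. p, u
6. ~((p & q) -> p), v
7. p & q, v
8. ~p, v
9. p, v
10. q, v
Accessibility: uRu, uRv, vRu, vRv
Branch closes: p and ~p both at v.
Every branch closes; the branch above is one of them.

No, unsatisfiable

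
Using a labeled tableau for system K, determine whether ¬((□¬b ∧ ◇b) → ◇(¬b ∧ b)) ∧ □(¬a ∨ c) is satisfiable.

1. ¬((□¬b ∧ ◇b) → ◇(¬b ∧ b)) ∧ □(¬a ∨ c), u
2. ¬((□¬b ∧ ◇b) → ◇(¬b ∧ b)), u
3. □(¬a ∨ c), u
4. □¬b ∧ ◇b, u
5. ¬◇(¬b ∧ b), u
6. □¬b, u
7. ◇b, u
8. b, v
9. ¬a ∨ c, v
10. ¬(¬b ∧ b), v
11. ¬b, v
Accessibility: uRv
Branch closes: b and ¬b both at v.
All branches of the tableau close; one closing branch shown above.

Unsatisfiable (every branch closes)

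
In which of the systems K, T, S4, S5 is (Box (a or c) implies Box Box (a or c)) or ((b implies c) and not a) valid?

T-tableau for the negation not ((Box (a or c) implies Box Box (a or c)) or ((b implies c) and not a)):
1. not ((Box (a or c) implies Box Box (a or c)) or ((b implies c) and not a)), u
2. not (Box (a or c) implies Box Box (a or c)), u
3. not ((b implies c) and not a), u
4. Box (a or c), u
5. not Box Box (a or c), u
6. a or c, u
7. a, u
8. c, u
9. not Box (a or c), v
10. a or c, v
11. c, v
12. not (a or c), w
13. not a, w
14. not c, w
Accessibility: uRu, uRv, vRv, vRw, wRw
Complete open branch: countermodel on a T-frame, so not valid in T, nor in K (the same frame is also a K-frame).
S4-tableau for the negation not ((Box (a or c) implies Box Box (a or c)) or ((b implies c) and not a)):
1. not ((Box (a or c) implies Box Box (a or c)) or ((b implies c) and not a)), u
2. not (Box (a or c) implies Box Box (a or c)), u
3. not ((b implies c) and not a), u
4. Box (a or c), u
5. not Box Box (a or c), u
6. a or c, u
7. not (b implies c), u
8. b, u
9. not c, u
10. a, u
11. not Box (a or c), v
12. a or c, v
13. c, v
14. not (a or c), w
15. not a, w
16. not c, w
17. a or c, w
18. c, w
Accessibility: uRu, uRv, uRw, vRv, vRw, wRw
Branch closes: c and not c both at w.
Every branch closes (one shown): valid in S4, hence also in S5 (every theorem of S4 is a theorem of S5).

S4, S5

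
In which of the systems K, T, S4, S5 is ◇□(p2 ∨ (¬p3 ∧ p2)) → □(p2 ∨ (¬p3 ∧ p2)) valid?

S5

S4-tableau for the negation ¬(◇□(p2 ∨ (¬p3 ∧ p2)) → □(p2 ∨ (¬p3 ∧ p2))):
1. ¬(◇□(p2 ∨ (¬p3 ∧ p2)) → □(p2 ∨ (¬p3 ∧ p2))), w0
2. ◇□(p2 ∨ (¬p3 ∧ p2)), w0
3. ¬□(p2 ∨ (¬p3 ∧ p2)), w0
4. □(p2 ∨ (¬p3 ∧ p2)), w1
5. p2 ∨ (¬p3 ∧ p2), w1
6. ¬p3 ∧ p2, w1
7. ¬p3, w1
8. p2, w1
9. ¬(p2 ∨ (¬p3 ∧ p2)), w2
10. ¬p2, w2
11. ¬(¬p3 ∧ p2), w2
Accessibility: w0Rw0, w0Rw1, w0Rw2, w1Rw1, w2Rw2
Complete open branch: countermodel on an S4-frame, so not valid in S4, nor in K, T (the same frame is also a K-frame and a T-frame).
S5-tableau for the negation ¬(◇□(p2 ∨ (¬p3 ∧ p2)) → □(p2 ∨ (¬p3 ∧ p2))):
1. ¬(◇□(p2 ∨ (¬p3 ∧ p2)) → □(p2 ∨ (¬p3 ∧ p2))), w0
2. ◇□(p2 ∨ (¬p3 ∧ p2)), w0
3. ¬□(p2 ∨ (¬p3 ∧ p2)), w0
4. □(p2 ∨ (¬p3 ∧ p2)), w1
5. p2 ∨ (¬p3 ∧ p2), w0
6. p2 ∨ (¬p3 ∧ p2), w1
7. ¬p3 ∧ p2, w0
8. ¬p3, w0
9. p2, w0
10. ¬p3 ∧ p2, w1
11. ¬p3, w1
12. p2, w1
13. ¬(p2 ∨ (¬p3 ∧ p2)), w2
14. ¬p2, w2
15. ¬(¬p3 ∧ p2), w2
16. p2 ∨ (¬p3 ∧ p2), w2
17. ¬p3 ∧ p2, w2
18. ¬p3, w2
19. p2, w2
Accessibility: w0Rw0, w0Rw1, w0Rw2, w1Rw0, w1Rw1, w1Rw2, w2Rw0, w2Rw1, w2Rw2
Branch closes: p2 and ¬p2 both at w2.
Every branch closes (one shown): valid in S5.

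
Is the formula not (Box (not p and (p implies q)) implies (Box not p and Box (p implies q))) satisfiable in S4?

Unsatisfiable (every branch closes)

1. not (Box (not p and (p implies q)) implies (Box not p and Box (p implies q))), w0
2. Box (not p and (p implies q)), w0
3. not (Box not p and Box (p implies q)), w0
4. not p and (p implies q), w0
5. not p, w0
6. p implies q, w0
7. not Box (p implies q), w0
8. q, w0
9. not (p implies q), w1
10. p, w1
11. not q, w1
12. not p and (p implies q), w1
13. not p, w1
14. p implies q, w1
Accessibility: w0Rw0, w0Rw1, w1Rw1
Branch closes: p and not p both at w1.
Every branch closes; the branch above is one of them.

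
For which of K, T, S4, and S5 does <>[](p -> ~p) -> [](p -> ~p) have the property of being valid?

S5-tableau for the negation ~(<>[](p -> ~p) -> [](p -> ~p)):
1. ~(<>[](p -> ~p) -> [](p -> ~p)), 0
2. <>[](p -> ~p), 0   [~->-rule on 1]
3. ~[](p -> ~p), 0   [~->-rule on 1]
4. [](p -> ~p), 1   [<>-rule on 2: fresh world 1, 0R1]
5. p -> ~p, 0   [[]-rule on 4 via 1R0]
6. p -> ~p, 1   [[]-rule on 4 via 1R1]
7. ~p, 0   [->-rule on 5 (branches; this branch)]
8. ~p, 1   [->-rule on 6 (branches; this branch)]
9. ~(p -> ~p), 2   [~[]-rule on 3: fresh world 2, 0R2]
10. p, 2   [~->-rule on 9]
11. p -> ~p, 2   [[]-rule on 4 via 1R2]
12. ~p, 2   [->-rule on 11 (branches; this branch)]
Accessibility: 0R0, 0R1, 0R2, 1R0, 1R1, 1R2, 2R0, 2R1, 2R2
Branch closes: p and ~p both at 2.
Every branch closes (one shown): valid in S5.
S4-tableau for the negation ~(<>[](p -> ~p) -> [](p -> ~p)):
1. ~(<>[](p -> ~p) -> [](p -> ~p)), 0
2. <>[](p -> ~p), 0   [~->-rule on 1]
3. ~[](p -> ~p), 0   [~->-rule on 1]
4. [](p -> ~p), 1   [<>-rule on 2: fresh world 1, 0R1]
5. p -> ~p, 1   [[]-rule on 4 via 1R1]
6. ~p, 1   [->-rule on 5 (branches; this branch)]
7. ~(p -> ~p), 2   [~[]-rule on 3: fresh world 2, 0R2]
8. p, 2   [~->-rule on 7]
Accessibility: 0R0, 0R1, 0R2, 1R1, 2R2
Complete open branch: countermodel on an S4-frame, so not valid in S4, nor in K, T (the same frame is also a K-frame and a T-frame).

S5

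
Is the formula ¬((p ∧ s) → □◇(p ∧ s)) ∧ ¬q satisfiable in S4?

1. ¬((p ∧ s) → □◇(p ∧ s)) ∧ ¬q, w0
2. ¬((p ∧ s) → □◇(p ∧ s)), w0
3. ¬q, w0
4. p ∧ s, w0
5. ¬□◇(p ∧ s), w0
6. p, w0
7. s, w0
8. ¬◇(p ∧ s), w1
9. ¬(p ∧ s), w1
10. ¬s, w1
Accessibility: w0Rw0, w0Rw1, w1Rw1

Satisfiable (open branch found)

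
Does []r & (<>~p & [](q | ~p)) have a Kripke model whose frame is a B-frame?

Satisfiable

1. []r & (<>~p & [](q | ~p)), u
2. []r, u
3. <>~p & [](q | ~p), u
4. <>~p, u
5. [](q | ~p), u
6. r, u
7. q | ~p, u
8. ~p, u
9. ~p, v
10. r, v
11. q | ~p, v
Accessibility: uRu, uRv, vRu, vRv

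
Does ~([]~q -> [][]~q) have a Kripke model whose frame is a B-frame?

1. ~([]~q -> [][]~q), 0
2. []~q, 0
3. ~[][]~q, 0
4. ~q, 0
5. ~[]~q, 1
6. ~q, 1
7. q, 2
Accessibility: 0R0, 0R1, 1R0, 1R1, 1R2, 2R1, 2R2

Satisfiable (open branch found)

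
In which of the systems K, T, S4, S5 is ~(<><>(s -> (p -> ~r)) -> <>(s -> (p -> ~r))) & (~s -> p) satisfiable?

K, T

S4-tableau for the formula:
1. ~(<><>(s -> (p -> ~r)) -> <>(s -> (p -> ~r))) & (~s -> p), w0
2. ~(<><>(s -> (p -> ~r)) -> <>(s -> (p -> ~r))), w0
3. ~s -> p, w0
4. <><>(s -> (p -> ~r)), w0
5. ~<>(s -> (p -> ~r)), w0
6. ~(s -> (p -> ~r)), w0
7. s, w0
8. ~(p -> ~r), w0
9. p, w0
10. r, w0
11. <>(s -> (p -> ~r)), w1
12. ~(s -> (p -> ~r)), w1
13. s, w1
14. ~(p -> ~r), w1
15. p, w1
16. r, w1
17. s -> (p -> ~r), w2
18. ~(s -> (p -> ~r)), w2
19. s, w2
20. ~(p -> ~r), w2
21. p, w2
22. r, w2
23. p -> ~r, w2
24. ~r, w2
Accessibility: w0Rw0, w0Rw1, w0Rw2, w1Rw1, w1Rw2, w2Rw2
Branch closes: r and ~r both at w2.
Every branch closes (one shown): unsatisfiable in S4, hence also in S5 (every S5-frame is an S4-frame).
T-tableau for the formula:
1. ~(<><>(s -> (p -> ~r)) -> <>(s -> (p -> ~r))) & (~s -> p), w0
2. ~(<><>(s -> (p -> ~r)) -> <>(s -> (p -> ~r))), w0
3. ~s -> p, w0
4. <><>(s -> (p -> ~r)), w0
5. ~<>(s -> (p -> ~r)), w0
6. ~(s -> (p -> ~r)), w0
7. s, w0
8. ~(p -> ~r), w0
9. p, w0
10. r, w0
11. <>(s -> (p -> ~r)), w1
12. ~(s -> (p -> ~r)), w1
13. s, w1
14. ~(p -> ~r), w1
15. p, w1
16. r, w1
17. s -> (p -> ~r), w2
18. p -> ~r, w2
19. ~r, w2
Accessibility: w0Rw0, w0Rw1, w1Rw1, w1Rw2, w2Rw2
Complete open branch: satisfiable in T, hence also in K (this T-model is also a K-model).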